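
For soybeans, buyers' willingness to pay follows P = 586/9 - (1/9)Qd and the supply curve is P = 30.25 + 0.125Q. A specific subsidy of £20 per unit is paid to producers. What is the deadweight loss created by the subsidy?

Deadweight loss = 14400/17

Pre-subsidy: 586/9 - (1/9)Q = 30.25 + 0.125Q gives Q* = 2510/17 and P* = 828/17.
With the subsidy, sellers receive Ps = Pb + 20 for each unit, where Pb is the price buyers pay.
On the curves, Pb = 586/9 - (1/9)Q and Ps = 30.25 + 0.125Q; the wedge Ps − Pb = 20 gives 30.25 + 0.125Q − (586/9 - (1/9)Q) = 20, so Q' = 3950/17.
Then Pb = 586/9 − (1/9)·(3950/17) = 668/17 and Ps = 30.25 + 0.125·(3950/17) = 1008/17.
The subsidy expands output by 3950/17 − 2510/17 = 1440/17 past the efficient level; on those units the gap between marginal cost and willingness to pay runs from 0 up to 20.
DWL = ½ × 20 × 1440/17 = 14400/17.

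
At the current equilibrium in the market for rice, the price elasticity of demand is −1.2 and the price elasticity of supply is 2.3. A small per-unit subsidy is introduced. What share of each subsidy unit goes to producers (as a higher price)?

Producer share = 12/35

For a small subsidy around the equilibrium, the benefit split depends on the relative slopes, which at a point are proportional to the elasticities.
Buyer share = εs/(εs + |εd|) = 2.3/(2.3 + 1.2) = 23/35; seller share = |εd|/(εs + |εd|) = 12/35.
So producers capture 12/35 of the subsidy.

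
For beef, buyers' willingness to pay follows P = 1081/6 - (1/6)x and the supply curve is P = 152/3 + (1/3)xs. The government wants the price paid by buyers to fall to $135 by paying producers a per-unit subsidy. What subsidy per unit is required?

Required subsidy s = $6 per unit

At a buyer price of 135, quantity demanded is 1081 − 6·135 = 271.
Sellers supply 271 only when they receive Ps = 152/3 + (1/3)·271 = 141.
s = Ps − Pb = 141 − 135 = 6.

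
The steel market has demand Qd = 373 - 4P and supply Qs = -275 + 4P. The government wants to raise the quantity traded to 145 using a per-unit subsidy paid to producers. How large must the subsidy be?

At Q = 145, invert demand for the buyer price: Pb = (373 − 145)/4 = 57; invert supply for the seller price: Ps = (145 − (-275))/4 = 105.
The subsidy must fill the gap: s = Ps − Pb = 105 − 57 = 48.

Required subsidy s = 48 per unit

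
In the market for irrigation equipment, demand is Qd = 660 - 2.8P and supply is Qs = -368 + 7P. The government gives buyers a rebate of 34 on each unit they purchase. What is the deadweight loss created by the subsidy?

Pre-subsidy: 660 - 2.8P = -368 + 7P gives P* = 5140/49, Q* = 2564/7.
With the rebate, buyers effectively pay Pb = Ps − 34, where Ps is the price sellers receive.
Demand in terms of Ps becomes Qd = 660 − 2.8(Ps − 34) = 755.2 - 2.8Ps. Setting this equal to supply: 755.2 - 2.8Ps = -368 + 7Ps, so Ps = 5616/49.
Buyers pay Pb = 5616/49 − 34 = 3950/49; Q' = -368 + 7·(5616/49) = 3040/7.
The subsidy expands output by 3040/7 − 2564/7 = 68 past the efficient level; on those units the gap between marginal cost and willingness to pay runs from 0 up to 34.
DWL = ½ × 34 × 68 = 1156.

Deadweight loss = 1156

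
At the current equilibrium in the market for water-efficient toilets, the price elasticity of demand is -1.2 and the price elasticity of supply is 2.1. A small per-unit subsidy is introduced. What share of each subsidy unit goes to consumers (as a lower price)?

Consumer share = 7/11

For a small subsidy around the equilibrium, the benefit split depends on the relative slopes, which at a point are proportional to the elasticities.
Buyer share = εs/(εs + |εd|) = 2.1/(2.1 + 1.2) = 7/11; seller share = |εd|/(εs + |εd|) = 4/11.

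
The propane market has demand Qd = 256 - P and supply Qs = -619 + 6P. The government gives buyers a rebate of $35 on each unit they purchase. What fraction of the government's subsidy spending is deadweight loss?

DWL / government spending = 15/161

Pre-subsidy: 256 - P = -619 + 6P gives P* = 125, Q* = 131.
With the rebate, buyers effectively pay Pb = Ps − 35, where Ps is the price sellers receive.
Demand in terms of Ps becomes Qd = 256 − 1(Ps − 35) = 291 - Ps. Setting this equal to supply: 291 - Ps = -619 + 6Ps, so Ps = 130.
Buyers pay Pb = 130 − 35 = 95; Q' = -619 + 6·130 = 161.
ΔCS = ½(131 + 161)(125 − 95) = 4380; ΔPS = ½(131 + 161)(130 − 125) = 730.
Government spending = 35 × 161 = 5635.
DWL = ½ × 35 × (161 − 131) = 525; fraction = 525 / 5635 = 15/161.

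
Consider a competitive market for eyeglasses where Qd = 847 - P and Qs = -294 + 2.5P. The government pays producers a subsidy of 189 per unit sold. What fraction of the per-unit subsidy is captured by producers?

Pre-subsidy: 847 - P = -294 + 2.5P gives P* = 326, Q* = 521.
With the subsidy, sellers receive Ps = Pb + 189 for each unit, where Pb is the price buyers pay.
Supply in terms of Pb becomes Qs = -294 + 2.5(Pb + 189) = 178.5 + 2.5Pb. Setting this equal to demand: 847 - Pb = 178.5 + 2.5Pb, so Pb = 191.
Sellers receive Ps = 191 + 189 = 380; Q' = 847 − 1·191 = 656.
Buyers' price falls by P* − Pb = 326 − 191 = 135; sellers' price rises by Ps − P* = 380 − 326 = 54.
So producers capture 54/189 = 2/7 of each unit of subsidy.

Producer share = 2/7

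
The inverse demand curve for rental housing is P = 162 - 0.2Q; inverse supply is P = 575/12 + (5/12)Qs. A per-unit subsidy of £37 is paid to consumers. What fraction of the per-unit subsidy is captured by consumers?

Pre-subsidy: 162 - 0.2Q = 575/12 + (5/12)Q gives Q* = 185 and P* = 125.
With the rebate, buyers effectively pay Pb = Ps − 37, where Ps is the price sellers receive.
On the curves, Pb = 162 - 0.2Q and Ps = 575/12 + (5/12)Q; the wedge Ps − Pb = 37 gives 575/12 + (5/12)Q − (162 - 0.2Q) = 37, so Q' = 245.
Then Pb = 162 − 0.2·245 = 113 and Ps = 575/12 + (5/12)·245 = 150.
Buyers' price falls by P* − Pb = 125 − 113 = 12; sellers' price rises by Ps − P* = 150 − 125 = 25.
So consumers capture 12/37 = 12/37 of each unit of subsidy.

Consumer share = 12/37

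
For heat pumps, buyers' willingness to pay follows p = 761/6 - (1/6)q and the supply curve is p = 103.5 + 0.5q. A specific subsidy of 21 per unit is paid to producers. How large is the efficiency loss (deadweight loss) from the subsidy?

Deadweight loss = 330.75

Pre-subsidy: 761/6 - (1/6)q = 103.5 + 0.5q gives q* = 35 and p* = 121.
With the subsidy, sellers receive ps = pb + 21 for each unit, where pb is the price buyers pay.
On the curves, pb = 761/6 - (1/6)q and ps = 103.5 + 0.5q; the wedge ps − pb = 21 gives 103.5 + 0.5q − (761/6 - (1/6)q) = 21, so q' = 66.5.
Then pb = 761/6 − (1/6)·66.5 = 115.75 and ps = 103.5 + 0.5·66.5 = 136.75.
The subsidy expands output by 66.5 − 35 = 31.5 past the efficient level; on those units the gap between marginal cost and willingness to pay runs from 0 up to 21.
DWL = ½ × 21 × 31.5 = 330.75.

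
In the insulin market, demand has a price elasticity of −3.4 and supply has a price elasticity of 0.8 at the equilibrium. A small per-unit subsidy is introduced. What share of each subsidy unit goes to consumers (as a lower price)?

Consumer share = 4/21

For a small subsidy around the equilibrium, the benefit split depends on the relative slopes, which at a point are proportional to the elasticities.
Buyer share = εs/(εs + |εd|) = 0.8/(0.8 + 3.4) = 4/21; seller share = |εd|/(εs + |εd|) = 17/21.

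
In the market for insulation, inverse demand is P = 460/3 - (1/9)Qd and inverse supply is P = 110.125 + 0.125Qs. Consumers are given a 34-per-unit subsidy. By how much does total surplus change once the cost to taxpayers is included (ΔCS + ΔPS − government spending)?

Net change in total surplus = -2448

Pre-subsidy: 460/3 - (1/9)Q = 110.125 + 0.125Q gives Q* = 183 and P* = 133.
With the rebate, buyers effectively pay Pb = Ps − 34, where Ps is the price sellers receive.
On the curves, Pb = 460/3 - (1/9)Q and Ps = 110.125 + 0.125Q; the wedge Ps − Pb = 34 gives 110.125 + 0.125Q − (460/3 - (1/9)Q) = 34, so Q' = 327.
Then Pb = 460/3 − (1/9)·327 = 117 and Ps = 110.125 + 0.125·327 = 151.
ΔCS = ½(183 + 327)(133 − 117) = 4080; ΔPS = ½(183 + 327)(151 − 133) = 4590.
Government spending = 34 × 327 = 11118.
Net change = 4080 + 4590 − 11118 = -2448. The loss equals the DWL triangle ½·34·144.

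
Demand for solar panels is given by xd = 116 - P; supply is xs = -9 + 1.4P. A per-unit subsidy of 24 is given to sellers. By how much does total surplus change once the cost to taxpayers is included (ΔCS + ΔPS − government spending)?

Net change in total surplus = -168

Pre-subsidy: 116 - P = -9 + 1.4P gives P* = 625/12, x* = 767/12.
With the subsidy, sellers receive Ps = Pb + 24 for each unit, where Pb is the price buyers pay.
Supply in terms of Pb becomes xs = -9 + 1.4(Pb + 24) = 24.6 + 1.4Pb. Setting this equal to demand: 116 - Pb = 24.6 + 1.4Pb, so Pb = 457/12.
Sellers receive Ps = 457/12 + 24 = 745/12; x' = 116 − 1·(457/12) = 935/12.
ΔCS = ½(767/12 + 935/12)(625/12 − 457/12) = 5957/6; ΔPS = ½(767/12 + 935/12)(745/12 − 625/12) = 4255/6.
Government spending = 24 × 935/12 = 1870.
Net change = 5957/6 + 4255/6 − 1870 = -168. The loss equals the DWL triangle ½·24·14.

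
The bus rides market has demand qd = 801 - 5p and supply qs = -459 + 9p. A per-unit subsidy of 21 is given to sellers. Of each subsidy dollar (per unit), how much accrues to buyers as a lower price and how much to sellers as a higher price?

Pre-subsidy: 801 - 5p = -459 + 9p gives p* = 90, q* = 351.
With the subsidy, sellers receive ps = pb + 21 for each unit, where pb is the price buyers pay.
Supply in terms of pb becomes qs = -459 + 9(pb + 21) = -270 + 9pb. Setting this equal to demand: 801 - 5pb = -270 + 9pb, so pb = 76.5.
Sellers receive ps = 76.5 + 21 = 97.5; q' = 801 − 5·76.5 = 418.5.
Buyers' price falls by p* − pb = 90 − 76.5 = 13.5; sellers' price rises by ps − p* = 97.5 − 90 = 7.5.

Buyers gain 13.5 per unit; sellers gain 7.5 per unit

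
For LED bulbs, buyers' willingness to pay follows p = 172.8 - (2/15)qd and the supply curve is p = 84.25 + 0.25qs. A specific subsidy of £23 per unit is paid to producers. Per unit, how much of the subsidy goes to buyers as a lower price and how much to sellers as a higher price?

Buyers gain £8 per unit; sellers gain £15 per unit

Pre-subsidy: 172.8 - (2/15)q = 84.25 + 0.25q gives q* = 231 and p* = 142.
With the subsidy, sellers receive ps = pb + 23 for each unit, where pb is the price buyers pay.
On the curves, pb = 172.8 - (2/15)q and ps = 84.25 + 0.25q; the wedge ps − pb = 23 gives 84.25 + 0.25q − (172.8 - (2/15)q) = 23, so q' = 291.
Then pb = 172.8 − (2/15)·291 = 134 and ps = 84.25 + 0.25·291 = 157.
Buyers' price falls by p* − pb = 142 − 134 = 8; sellers' price rises by ps − p* = 157 − 142 = 15.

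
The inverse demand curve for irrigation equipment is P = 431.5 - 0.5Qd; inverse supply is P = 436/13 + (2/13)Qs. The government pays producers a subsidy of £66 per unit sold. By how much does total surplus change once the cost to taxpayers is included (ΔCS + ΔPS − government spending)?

Pre-subsidy: 431.5 - 0.5Q = 436/13 + (2/13)Q gives Q* = 10347/17 and P* = 2162/17.
With the subsidy, sellers receive Ps = Pb + 66 for each unit, where Pb is the price buyers pay.
On the curves, Pb = 431.5 - 0.5Q and Ps = 436/13 + (2/13)Q; the wedge Ps − Pb = 66 gives 436/13 + (2/13)Q − (431.5 - 0.5Q) = 66, so Q' = 12063/17.
Then Pb = 431.5 − 0.5·(12063/17) = 1304/17 and Ps = 436/13 + (2/13)·(12063/17) = 2426/17.
ΔCS = ½(10347/17 + 12063/17)(2162/17 − 1304/17) = 9613890/289; ΔPS = ½(10347/17 + 12063/17)(2426/17 − 2162/17) = 2958120/289.
Government spending = 66 × 12063/17 = 796158/17.
Net change = 9613890/289 + 2958120/289 − 796158/17 = -56628/17. The loss equals the DWL triangle ½·66·1716/17.

Net change in total surplus = -56628/17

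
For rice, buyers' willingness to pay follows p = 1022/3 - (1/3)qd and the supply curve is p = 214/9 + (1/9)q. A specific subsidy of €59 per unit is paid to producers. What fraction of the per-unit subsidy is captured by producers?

Pre-subsidy: 1022/3 - (1/3)q = 214/9 + (1/9)q gives q* = 713 and p* = 103.
With the subsidy, sellers receive ps = pb + 59 for each unit, where pb is the price buyers pay.
On the curves, pb = 1022/3 - (1/3)q and ps = 214/9 + (1/9)q; the wedge ps − pb = 59 gives 214/9 + (1/9)q − (1022/3 - (1/3)q) = 59, so q' = 845.75.
Then pb = 1022/3 − (1/3)·845.75 = 58.75 and ps = 214/9 + (1/9)·845.75 = 117.75.
Buyers' price falls by p* − pb = 103 − 58.75 = 44.25; sellers' price rises by ps − p* = 117.75 − 103 = 14.75.
So producers capture 14.75/59 = 0.25 of each unit of subsidy.

Producer share = 0.25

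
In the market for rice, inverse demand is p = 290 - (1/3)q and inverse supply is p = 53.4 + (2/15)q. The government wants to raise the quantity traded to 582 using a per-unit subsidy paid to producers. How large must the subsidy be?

Required subsidy s = 35 per unit

At q = 582, from the demand curve buyers pay pb = 290 − (1/3)·582 = 96; from the supply curve sellers need ps = 53.4 + (2/15)·582 = 131.
The subsidy must fill the gap: s = ps − pb = 131 − 96 = 35.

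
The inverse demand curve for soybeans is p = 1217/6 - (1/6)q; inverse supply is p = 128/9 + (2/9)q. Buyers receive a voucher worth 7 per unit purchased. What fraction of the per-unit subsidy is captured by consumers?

Pre-subsidy: 1217/6 - (1/6)q = 128/9 + (2/9)q gives q* = 485 and p* = 122.
With the rebate, buyers effectively pay pb = ps − 7, where ps is the price sellers receive.
On the curves, pb = 1217/6 - (1/6)q and ps = 128/9 + (2/9)q; the wedge ps − pb = 7 gives 128/9 + (2/9)q − (1217/6 - (1/6)q) = 7, so q' = 503.
Then pb = 1217/6 − (1/6)·503 = 119 and ps = 128/9 + (2/9)·503 = 126.
Buyers' price falls by p* − pb = 122 − 119 = 3; sellers' price rises by ps − p* = 126 − 122 = 4.
So consumers capture 3/7 = 3/7 of each unit of subsidy.

Consumer share = 3/7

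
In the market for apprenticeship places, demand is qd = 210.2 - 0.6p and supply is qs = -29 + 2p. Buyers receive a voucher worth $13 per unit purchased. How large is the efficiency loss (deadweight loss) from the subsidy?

Pre-subsidy: 210.2 - 0.6p = -29 + 2p gives p* = 92, q* = 155.
With the rebate, buyers effectively pay pb = ps − 13, where ps is the price sellers receive.
Demand in terms of ps becomes qd = 210.2 − 0.6(ps − 13) = 218 - 0.6ps. Setting this equal to supply: 218 - 0.6ps = -29 + 2ps, so ps = 95.
Buyers pay pb = 95 − 13 = 82; q' = -29 + 2·95 = 161.
The subsidy expands output by 161 − 155 = 6 past the efficient level; on those units the gap between marginal cost and willingness to pay runs from 0 up to 13.
DWL = ½ × 13 × 6 = 39.

Deadweight loss = $39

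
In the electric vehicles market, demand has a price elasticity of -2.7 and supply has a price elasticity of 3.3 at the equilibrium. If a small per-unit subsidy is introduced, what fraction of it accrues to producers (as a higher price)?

Producer share = 0.45

For a small subsidy around the equilibrium, the benefit split depends on the relative slopes, which at a point are proportional to the elasticities.
Buyer share = εs/(εs + |εd|) = 3.3/(3.3 + 2.7) = 0.55; seller share = |εd|/(εs + |εd|) = 0.45.
So producers capture 0.45 of the subsidy.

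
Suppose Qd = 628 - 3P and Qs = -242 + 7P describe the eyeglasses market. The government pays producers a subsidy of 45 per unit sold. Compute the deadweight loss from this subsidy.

Pre-subsidy: 628 - 3P = -242 + 7P gives P* = 87, Q* = 367.
With the subsidy, sellers receive Ps = Pb + 45 for each unit, where Pb is the price buyers pay.
Supply in terms of Pb becomes Qs = -242 + 7(Pb + 45) = 73 + 7Pb. Setting this equal to demand: 628 - 3Pb = 73 + 7Pb, so Pb = 55.5.
Sellers receive Ps = 55.5 + 45 = 100.5; Q' = 628 − 3·55.5 = 461.5.
The subsidy expands output by 461.5 − 367 = 94.5 past the efficient level; on those units the gap between marginal cost and willingness to pay runs from 0 up to 45.
DWL = ½ × 45 × 94.5 = 2126.25.

Deadweight loss = 2126.25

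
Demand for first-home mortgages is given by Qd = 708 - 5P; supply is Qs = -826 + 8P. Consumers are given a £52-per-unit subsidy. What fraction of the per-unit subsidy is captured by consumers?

Pre-subsidy: 708 - 5P = -826 + 8P gives P* = 118, Q* = 118.
With the rebate, buyers effectively pay Pb = Ps − 52, where Ps is the price sellers receive.
Demand in terms of Ps becomes Qd = 708 − 5(Ps − 52) = 968 - 5Ps. Setting this equal to supply: 968 - 5Ps = -826 + 8Ps, so Ps = 138.
Buyers pay Pb = 138 − 52 = 86; Q' = -826 + 8·138 = 278.
Buyers' price falls by P* − Pb = 118 − 86 = 32; sellers' price rises by Ps − P* = 138 − 118 = 20.
So consumers capture 32/52 = 8/13 of each unit of subsidy.

Consumer share = 8/13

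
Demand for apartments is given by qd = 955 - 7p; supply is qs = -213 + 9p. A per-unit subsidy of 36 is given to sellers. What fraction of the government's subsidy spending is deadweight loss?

DWL / government spending = 189/1562

Pre-subsidy: 955 - 7p = -213 + 9p gives p* = 73, q* = 444.
With the subsidy, sellers receive ps = pb + 36 for each unit, where pb is the price buyers pay.
Supply in terms of pb becomes qs = -213 + 9(pb + 36) = 111 + 9pb. Setting this equal to demand: 955 - 7pb = 111 + 9pb, so pb = 52.75.
Sellers receive ps = 52.75 + 36 = 88.75; q' = 955 − 7·52.75 = 585.75.
ΔCS = ½(444 + 585.75)(73 − 52.75) = 10426.21875; ΔPS = ½(444 + 585.75)(88.75 − 73) = 8109.28125.
Government spending = 36 × 585.75 = 21087.
DWL = ½ × 36 × (585.75 − 444) = 2551.5; fraction = 2551.5 / 21087 = 189/1562.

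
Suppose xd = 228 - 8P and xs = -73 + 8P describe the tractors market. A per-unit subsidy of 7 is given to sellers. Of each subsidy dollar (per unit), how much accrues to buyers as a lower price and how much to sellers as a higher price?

Buyers gain 3.5 per unit; sellers gain 3.5 per unit

Pre-subsidy: 228 - 8P = -73 + 8P gives P* = 18.8125, x* = 77.5.
With the subsidy, sellers receive Ps = Pb + 7 for each unit, where Pb is the price buyers pay.
Supply in terms of Pb becomes xs = -73 + 8(Pb + 7) = -17 + 8Pb. Setting this equal to demand: 228 - 8Pb = -17 + 8Pb, so Pb = 15.3125.
Sellers receive Ps = 15.3125 + 7 = 22.3125; x' = 228 − 8·15.3125 = 105.5.
Buyers' price falls by P* − Pb = 18.8125 − 15.3125 = 3.5; sellers' price rises by Ps − P* = 22.3125 − 18.8125 = 3.5.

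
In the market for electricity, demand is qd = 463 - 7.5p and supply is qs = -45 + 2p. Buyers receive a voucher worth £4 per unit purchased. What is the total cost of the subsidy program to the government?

Government cost = 5188/19

Pre-subsidy: 463 - 7.5p = -45 + 2p gives p* = 1016/19, q* = 1177/19.
With the rebate, buyers effectively pay pb = ps − 4, where ps is the price sellers receive.
Demand in terms of ps becomes qd = 463 − 7.5(ps − 4) = 493 - 7.5ps. Setting this equal to supply: 493 - 7.5ps = -45 + 2ps, so ps = 1076/19.
Buyers pay pb = 1076/19 − 4 = 1000/19; q' = -45 + 2·(1076/19) = 1297/19.
Government outlay = subsidy × quantity = 4 × 1297/19 = 5188/19.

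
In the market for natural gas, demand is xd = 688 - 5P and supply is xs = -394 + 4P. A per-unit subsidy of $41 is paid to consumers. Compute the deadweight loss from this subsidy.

Pre-subsidy: 688 - 5P = -394 + 4P gives P* = 1082/9, x* = 782/9.
With the rebate, buyers effectively pay Pb = Ps − 41, where Ps is the price sellers receive.
Demand in terms of Ps becomes xd = 688 − 5(Ps − 41) = 893 - 5Ps. Setting this equal to supply: 893 - 5Ps = -394 + 4Ps, so Ps = 143.
Buyers pay Pb = 143 − 41 = 102; x' = -394 + 4·143 = 178.
The subsidy expands output by 178 − 782/9 = 820/9 past the efficient level; on those units the gap between marginal cost and willingness to pay runs from 0 up to 41.
DWL = ½ × 41 × 820/9 = 16810/9.

Deadweight loss = 16810/9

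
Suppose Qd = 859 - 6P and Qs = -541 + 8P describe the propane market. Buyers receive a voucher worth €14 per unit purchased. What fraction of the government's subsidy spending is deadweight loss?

Pre-subsidy: 859 - 6P = -541 + 8P gives P* = 100, Q* = 259.
With the rebate, buyers effectively pay Pb = Ps − 14, where Ps is the price sellers receive.
Demand in terms of Ps becomes Qd = 859 − 6(Ps − 14) = 943 - 6Ps. Setting this equal to supply: 943 - 6Ps = -541 + 8Ps, so Ps = 106.
Buyers pay Pb = 106 − 14 = 92; Q' = -541 + 8·106 = 307.
ΔCS = ½(259 + 307)(100 − 92) = 2264; ΔPS = ½(259 + 307)(106 − 100) = 1698.
Government spending = 14 × 307 = 4298.
DWL = ½ × 14 × (307 − 259) = 336; fraction = 336 / 4298 = 24/307.

DWL / government spending = 24/307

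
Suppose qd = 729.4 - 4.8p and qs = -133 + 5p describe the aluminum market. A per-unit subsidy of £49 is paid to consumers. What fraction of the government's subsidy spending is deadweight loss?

Pre-subsidy: 729.4 - 4.8p = -133 + 5p gives p* = 88, q* = 307.
With the rebate, buyers effectively pay pb = ps − 49, where ps is the price sellers receive.
Demand in terms of ps becomes qd = 729.4 − 4.8(ps − 49) = 964.6 - 4.8ps. Setting this equal to supply: 964.6 - 4.8ps = -133 + 5ps, so ps = 112.
Buyers pay pb = 112 − 49 = 63; q' = -133 + 5·112 = 427.
ΔCS = ½(307 + 427)(88 − 63) = 9175; ΔPS = ½(307 + 427)(112 − 88) = 8808.
Government spending = 49 × 427 = 20923.
DWL = ½ × 49 × (427 − 307) = 2940; fraction = 2940 / 20923 = 60/427.

DWL / government spending = 60/427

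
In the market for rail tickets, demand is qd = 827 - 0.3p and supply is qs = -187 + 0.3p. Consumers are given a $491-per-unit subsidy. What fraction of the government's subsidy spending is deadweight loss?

DWL / government spending = 1473/15746

Pre-subsidy: 827 - 0.3p = -187 + 0.3p gives p* = 1690, q* = 320.
With the rebate, buyers effectively pay pb = ps − 491, where ps is the price sellers receive.
Demand in terms of ps becomes qd = 827 − 0.3(ps − 491) = 974.3 - 0.3ps. Setting this equal to supply: 974.3 - 0.3ps = -187 + 0.3ps, so ps = 1935.5.
Buyers pay pb = 1935.5 − 491 = 1444.5; q' = -187 + 0.3·1935.5 = 393.65.
ΔCS = ½(320 + 393.65)(1690 − 1444.5) = 87600.5375; ΔPS = ½(320 + 393.65)(1935.5 − 1690) = 87600.5375.
Government spending = 491 × 393.65 = 193282.15.
DWL = ½ × 491 × (393.65 − 320) = 18081.075; fraction = 18081.075 / 193282.15 = 1473/15746.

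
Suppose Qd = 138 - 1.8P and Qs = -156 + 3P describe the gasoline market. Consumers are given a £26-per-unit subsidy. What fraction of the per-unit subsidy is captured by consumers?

Consumer share = 0.625

Pre-subsidy: 138 - 1.8P = -156 + 3P gives P* = 61.25, Q* = 27.75.
With the rebate, buyers effectively pay Pb = Ps − 26, where Ps is the price sellers receive.
Demand in terms of Ps becomes Qd = 138 − 1.8(Ps − 26) = 184.8 - 1.8Ps. Setting this equal to supply: 184.8 - 1.8Ps = -156 + 3Ps, so Ps = 71.
Buyers pay Pb = 71 − 26 = 45; Q' = -156 + 3·71 = 57.
Buyers' price falls by P* − Pb = 61.25 − 45 = 16.25; sellers' price rises by Ps − P* = 71 − 61.25 = 9.75.
So consumers capture 16.25/26 = 0.625 of each unit of subsidy.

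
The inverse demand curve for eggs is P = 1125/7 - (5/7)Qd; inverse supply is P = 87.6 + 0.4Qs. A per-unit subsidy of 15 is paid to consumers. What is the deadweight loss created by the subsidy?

Pre-subsidy: 1125/7 - (5/7)Q = 87.6 + 0.4Q gives Q* = 853/13 and P* = 1480/13.
With the rebate, buyers effectively pay Pb = Ps − 15, where Ps is the price sellers receive.
On the curves, Pb = 1125/7 - (5/7)Q and Ps = 87.6 + 0.4Q; the wedge Ps − Pb = 15 gives 87.6 + 0.4Q − (1125/7 - (5/7)Q) = 15, so Q' = 1028/13.
Then Pb = 1125/7 − (5/7)·(1028/13) = 1355/13 and Ps = 87.6 + 0.4·(1028/13) = 1550/13.
The subsidy expands output by 1028/13 − 853/13 = 175/13 past the efficient level; on those units the gap between marginal cost and willingness to pay runs from 0 up to 15.
DWL = ½ × 15 × 175/13 = 2625/26.

Deadweight loss = 2625/26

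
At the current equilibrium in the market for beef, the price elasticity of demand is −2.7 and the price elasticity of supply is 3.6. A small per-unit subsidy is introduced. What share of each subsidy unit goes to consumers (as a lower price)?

Consumer share = 4/7

For a small subsidy around the equilibrium, the benefit split depends on the relative slopes, which at a point are proportional to the elasticities.
Buyer share = εs/(εs + |εd|) = 3.6/(3.6 + 2.7) = 4/7; seller share = |εd|/(εs + |εd|) = 3/7.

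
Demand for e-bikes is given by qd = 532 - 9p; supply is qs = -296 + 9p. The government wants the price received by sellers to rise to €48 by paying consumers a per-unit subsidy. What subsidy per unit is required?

At a seller price of 48, quantity supplied is -296 + 9·48 = 136.
Buyers absorb 136 only when they pay pb with 532 − 9·pb = 136, i.e. pb = 44.
s = ps − pb = 48 − 44 = 4.

Required subsidy s = €4 per unit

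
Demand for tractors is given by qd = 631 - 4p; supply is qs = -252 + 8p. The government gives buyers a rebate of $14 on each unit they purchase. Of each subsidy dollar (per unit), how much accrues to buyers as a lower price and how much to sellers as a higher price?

Buyers gain 28/3 per unit; sellers gain 14/3 per unit

Pre-subsidy: 631 - 4p = -252 + 8p gives p* = 883/12, q* = 1010/3.
With the rebate, buyers effectively pay pb = ps − 14, where ps is the price sellers receive.
Demand in terms of ps becomes qd = 631 − 4(ps − 14) = 687 - 4ps. Setting this equal to supply: 687 - 4ps = -252 + 8ps, so ps = 78.25.
Buyers pay pb = 78.25 − 14 = 64.25; q' = -252 + 8·78.25 = 374.
Buyers' price falls by p* − pb = 883/12 − 64.25 = 28/3; sellers' price rises by ps − p* = 78.25 − 883/12 = 14/3.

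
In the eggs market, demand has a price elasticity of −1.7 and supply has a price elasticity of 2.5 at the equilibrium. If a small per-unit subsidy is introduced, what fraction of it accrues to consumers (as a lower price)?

Consumer share = 25/42

For a small subsidy around the equilibrium, the benefit split depends on the relative slopes, which at a point are proportional to the elasticities.
Buyer share = εs/(εs + |εd|) = 2.5/(2.5 + 1.7) = 25/42; seller share = |εd|/(εs + |εd|) = 17/42.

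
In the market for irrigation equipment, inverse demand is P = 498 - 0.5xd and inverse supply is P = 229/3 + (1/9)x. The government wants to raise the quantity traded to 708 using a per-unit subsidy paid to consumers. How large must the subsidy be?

Required subsidy s = 11 per unit

At x = 708, from the demand curve buyers pay Pb = 498 − 0.5·708 = 144; from the supply curve sellers need Ps = 229/3 + (1/9)·708 = 155.
The subsidy must fill the gap: s = Ps − Pb = 155 − 144 = 11.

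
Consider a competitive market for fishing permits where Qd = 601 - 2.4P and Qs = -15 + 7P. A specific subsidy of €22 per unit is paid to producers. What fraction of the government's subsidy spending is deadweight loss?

DWL / government spending = 924/22703

Pre-subsidy: 601 - 2.4P = -15 + 7P gives P* = 3080/47, Q* = 20855/47.
With the subsidy, sellers receive Ps = Pb + 22 for each unit, where Pb is the price buyers pay.
Supply in terms of Pb becomes Qs = -15 + 7(Pb + 22) = 139 + 7Pb. Setting this equal to demand: 601 - 2.4Pb = 139 + 7Pb, so Pb = 2310/47.
Sellers receive Ps = 2310/47 + 22 = 3344/47; Q' = 601 − 2.4·(2310/47) = 22703/47.
ΔCS = ½(20855/47 + 22703/47)(3080/47 − 2310/47) = 16769830/2209; ΔPS = ½(20855/47 + 22703/47)(3344/47 − 3080/47) = 5749656/2209.
Government spending = 22 × 22703/47 = 499466/47.
DWL = ½ × 22 × (22703/47 − 20855/47) = 20328/47; fraction = (20328/47) / (499466/47) = 924/22703.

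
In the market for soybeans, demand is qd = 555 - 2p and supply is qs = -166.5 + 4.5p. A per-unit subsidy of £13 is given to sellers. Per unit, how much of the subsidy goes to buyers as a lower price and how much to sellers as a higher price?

Buyers gain £9 per unit; sellers gain £4 per unit

Pre-subsidy: 555 - 2p = -166.5 + 4.5p gives p* = 111, q* = 333.
With the subsidy, sellers receive ps = pb + 13 for each unit, where pb is the price buyers pay.
Supply in terms of pb becomes qs = -166.5 + 4.5(pb + 13) = -108 + 4.5pb. Setting this equal to demand: 555 - 2pb = -108 + 4.5pb, so pb = 102.
Sellers receive ps = 102 + 13 = 115; q' = 555 − 2·102 = 351.
Buyers' price falls by p* − pb = 111 − 102 = 9; sellers' price rises by ps − p* = 115 − 111 = 4.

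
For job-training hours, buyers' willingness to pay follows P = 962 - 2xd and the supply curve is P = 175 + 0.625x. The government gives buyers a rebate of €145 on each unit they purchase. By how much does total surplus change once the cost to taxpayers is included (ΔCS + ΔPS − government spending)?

Pre-subsidy: 962 - 2x = 175 + 0.625x gives x* = 6296/21 and P* = 7610/21.
With the rebate, buyers effectively pay Pb = Ps − 145, where Ps is the price sellers receive.
On the curves, Pb = 962 - 2x and Ps = 175 + 0.625x; the wedge Ps − Pb = 145 gives 175 + 0.625x − (962 - 2x) = 145, so x' = 7456/21.
Then Pb = 962 − 2·(7456/21) = 5290/21 and Ps = 175 + 0.625·(7456/21) = 8335/21.
ΔCS = ½(6296/21 + 7456/21)(7610/21 − 5290/21) = 1772480/49; ΔPS = ½(6296/21 + 7456/21)(8335/21 − 7610/21) = 553900/49.
Government spending = 145 × 7456/21 = 1081120/21.
Net change = 1772480/49 + 553900/49 − 1081120/21 = -84100/21. The loss equals the DWL triangle ½·145·1160/21.

Net change in total surplus = -84100/21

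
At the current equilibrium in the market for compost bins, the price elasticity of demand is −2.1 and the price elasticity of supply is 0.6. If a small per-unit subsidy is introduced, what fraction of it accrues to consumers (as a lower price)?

Consumer share = 2/9

For a small subsidy around the equilibrium, the benefit split depends on the relative slopes, which at a point are proportional to the elasticities.
Buyer share = εs/(εs + |εd|) = 0.6/(0.6 + 2.1) = 2/9; seller share = |εd|/(εs + |εd|) = 7/9.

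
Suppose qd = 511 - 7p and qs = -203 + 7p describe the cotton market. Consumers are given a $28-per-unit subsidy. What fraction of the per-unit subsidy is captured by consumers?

Pre-subsidy: 511 - 7p = -203 + 7p gives p* = 51, q* = 154.
With the rebate, buyers effectively pay pb = ps − 28, where ps is the price sellers receive.
Demand in terms of ps becomes qd = 511 − 7(ps − 28) = 707 - 7ps. Setting this equal to supply: 707 - 7ps = -203 + 7ps, so ps = 65.
Buyers pay pb = 65 − 28 = 37; q' = -203 + 7·65 = 252.
Buyers' price falls by p* − pb = 51 − 37 = 14; sellers' price rises by ps − p* = 65 − 51 = 14.
So consumers capture 14/28 = 0.5 of each unit of subsidy.

Consumer share = 0.5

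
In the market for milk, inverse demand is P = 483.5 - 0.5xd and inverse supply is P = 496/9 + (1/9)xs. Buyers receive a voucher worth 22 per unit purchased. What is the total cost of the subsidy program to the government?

Government cost = 16214

Pre-subsidy: 483.5 - 0.5x = 496/9 + (1/9)x gives x* = 701 and P* = 133.
With the rebate, buyers effectively pay Pb = Ps − 22, where Ps is the price sellers receive.
On the curves, Pb = 483.5 - 0.5x and Ps = 496/9 + (1/9)x; the wedge Ps − Pb = 22 gives 496/9 + (1/9)x − (483.5 - 0.5x) = 22, so x' = 737.
Then Pb = 483.5 − 0.5·737 = 115 and Ps = 496/9 + (1/9)·737 = 137.
Government outlay = subsidy × quantity = 22 × 737 = 16214.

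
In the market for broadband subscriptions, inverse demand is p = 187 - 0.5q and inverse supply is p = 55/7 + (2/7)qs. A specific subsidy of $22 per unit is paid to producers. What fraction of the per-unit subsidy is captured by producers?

Producer share = 4/11

Pre-subsidy: 187 - 0.5q = 55/7 + (2/7)q gives q* = 228 and p* = 73.
With the subsidy, sellers receive ps = pb + 22 for each unit, where pb is the price buyers pay.
On the curves, pb = 187 - 0.5q and ps = 55/7 + (2/7)q; the wedge ps − pb = 22 gives 55/7 + (2/7)q − (187 - 0.5q) = 22, so q' = 256.
Then pb = 187 − 0.5·256 = 59 and ps = 55/7 + (2/7)·256 = 81.
Buyers' price falls by p* − pb = 73 − 59 = 14; sellers' price rises by ps − p* = 81 − 73 = 8.
So producers capture 8/22 = 4/11 of each unit of subsidy.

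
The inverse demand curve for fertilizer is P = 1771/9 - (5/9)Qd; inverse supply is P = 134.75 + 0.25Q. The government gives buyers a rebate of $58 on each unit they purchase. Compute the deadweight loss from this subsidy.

Deadweight loss = $2088

Pre-subsidy: 1771/9 - (5/9)Q = 134.75 + 0.25Q gives Q* = 77 and P* = 154.
With the rebate, buyers effectively pay Pb = Ps − 58, where Ps is the price sellers receive.
On the curves, Pb = 1771/9 - (5/9)Q and Ps = 134.75 + 0.25Q; the wedge Ps − Pb = 58 gives 134.75 + 0.25Q − (1771/9 - (5/9)Q) = 58, so Q' = 149.
Then Pb = 1771/9 − (5/9)·149 = 114 and Ps = 134.75 + 0.25·149 = 172.
The subsidy expands output by 149 − 77 = 72 past the efficient level; on those units the gap between marginal cost and willingness to pay runs from 0 up to 58.
DWL = ½ × 58 × 72 = 2088.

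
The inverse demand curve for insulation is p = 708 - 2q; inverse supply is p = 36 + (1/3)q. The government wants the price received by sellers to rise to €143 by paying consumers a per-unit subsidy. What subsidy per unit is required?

Required subsidy s = €77 per unit

At a seller price of 143, quantity supplied is -108 + 3·143 = 321.
Buyers absorb 321 only when they pay pb = 708 − 2·321 = 66.
s = ps − pb = 143 − 66 = 77.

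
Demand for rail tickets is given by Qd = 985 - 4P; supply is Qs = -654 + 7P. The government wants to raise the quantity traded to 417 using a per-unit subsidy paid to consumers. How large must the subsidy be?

Required subsidy s = 11 per unit

At Q = 417, invert demand for the buyer price: Pb = (985 − 417)/4 = 142; invert supply for the seller price: Ps = (417 − (-654))/7 = 153.
The subsidy must fill the gap: s = Ps − Pb = 153 − 142 = 11.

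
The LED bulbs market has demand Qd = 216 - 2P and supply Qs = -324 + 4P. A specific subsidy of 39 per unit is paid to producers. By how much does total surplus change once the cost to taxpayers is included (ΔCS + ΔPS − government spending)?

Net change in total surplus = -1014

Pre-subsidy: 216 - 2P = -324 + 4P gives P* = 90, Q* = 36.
With the subsidy, sellers receive Ps = Pb + 39 for each unit, where Pb is the price buyers pay.
Supply in terms of Pb becomes Qs = -324 + 4(Pb + 39) = -168 + 4Pb. Setting this equal to demand: 216 - 2Pb = -168 + 4Pb, so Pb = 64.
Sellers receive Ps = 64 + 39 = 103; Q' = 216 − 2·64 = 88.
ΔCS = ½(36 + 88)(90 − 64) = 1612; ΔPS = ½(36 + 88)(103 − 90) = 806.
Government spending = 39 × 88 = 3432.
Net change = 1612 + 806 − 3432 = -1014. The loss equals the DWL triangle ½·39·52.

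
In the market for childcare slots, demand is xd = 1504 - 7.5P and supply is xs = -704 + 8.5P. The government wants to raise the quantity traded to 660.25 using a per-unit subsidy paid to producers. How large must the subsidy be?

Required subsidy s = 48 per unit

At x = 660.25, invert demand for the buyer price: Pb = (1504 − 660.25)/7.5 = 112.5; invert supply for the seller price: Ps = (660.25 − (-704))/8.5 = 160.5.
The subsidy must fill the gap: s = Ps − Pb = 160.5 − 112.5 = 48.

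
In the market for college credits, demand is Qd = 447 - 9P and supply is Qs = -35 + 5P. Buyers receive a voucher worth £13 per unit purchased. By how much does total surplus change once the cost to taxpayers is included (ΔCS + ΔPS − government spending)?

Net change in total surplus = -7605/28

Pre-subsidy: 447 - 9P = -35 + 5P gives P* = 241/7, Q* = 960/7.
With the rebate, buyers effectively pay Pb = Ps − 13, where Ps is the price sellers receive.
Demand in terms of Ps becomes Qd = 447 − 9(Ps − 13) = 564 - 9Ps. Setting this equal to supply: 564 - 9Ps = -35 + 5Ps, so Ps = 599/14.
Buyers pay Pb = 599/14 − 13 = 417/14; Q' = -35 + 5·(599/14) = 2505/14.
ΔCS = ½(960/7 + 2505/14)(241/7 − 417/14) = 287625/392; ΔPS = ½(960/7 + 2505/14)(599/14 − 241/7) = 517725/392.
Government spending = 13 × 2505/14 = 32565/14.
Net change = 287625/392 + 517725/392 − 32565/14 = -7605/28. The loss equals the DWL triangle ½·13·585/14.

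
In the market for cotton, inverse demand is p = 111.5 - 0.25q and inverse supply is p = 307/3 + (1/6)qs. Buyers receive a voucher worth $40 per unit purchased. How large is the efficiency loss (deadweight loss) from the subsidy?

Deadweight loss = $1920

Pre-subsidy: 111.5 - 0.25q = 307/3 + (1/6)q gives q* = 22 and p* = 106.
With the rebate, buyers effectively pay pb = ps − 40, where ps is the price sellers receive.
On the curves, pb = 111.5 - 0.25q and ps = 307/3 + (1/6)q; the wedge ps − pb = 40 gives 307/3 + (1/6)q − (111.5 - 0.25q) = 40, so q' = 118.
Then pb = 111.5 − 0.25·118 = 82 and ps = 307/3 + (1/6)·118 = 122.
The subsidy expands output by 118 − 22 = 96 past the efficient level; on those units the gap between marginal cost and willingness to pay runs from 0 up to 40.
DWL = ½ × 40 × 96 = 1920.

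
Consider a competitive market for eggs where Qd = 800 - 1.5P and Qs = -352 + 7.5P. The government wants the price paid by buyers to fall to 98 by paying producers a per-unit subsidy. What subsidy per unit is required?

Required subsidy s = 36 per unit

At a buyer price of 98, quantity demanded is 800 − 1.5·98 = 653.
Sellers supply 653 only when they receive Ps with -352 + 7.5·Ps = 653, i.e. Ps = 134.
s = Ps − Pb = 134 − 98 = 36.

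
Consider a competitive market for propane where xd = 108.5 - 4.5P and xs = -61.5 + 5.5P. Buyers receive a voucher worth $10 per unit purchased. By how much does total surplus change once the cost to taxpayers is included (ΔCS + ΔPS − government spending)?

Net change in total surplus = -$123.75

Pre-subsidy: 108.5 - 4.5P = -61.5 + 5.5P gives P* = 17, x* = 32.
With the rebate, buyers effectively pay Pb = Ps − 10, where Ps is the price sellers receive.
Demand in terms of Ps becomes xd = 108.5 − 4.5(Ps − 10) = 153.5 - 4.5Ps. Setting this equal to supply: 153.5 - 4.5Ps = -61.5 + 5.5Ps, so Ps = 21.5.
Buyers pay Pb = 21.5 − 10 = 11.5; x' = -61.5 + 5.5·21.5 = 56.75.
ΔCS = ½(32 + 56.75)(17 − 11.5) = 244.0625; ΔPS = ½(32 + 56.75)(21.5 − 17) = 199.6875.
Government spending = 10 × 56.75 = 567.5.
Net change = 244.0625 + 199.6875 − 567.5 = -123.75. The loss equals the DWL triangle ½·10·24.75.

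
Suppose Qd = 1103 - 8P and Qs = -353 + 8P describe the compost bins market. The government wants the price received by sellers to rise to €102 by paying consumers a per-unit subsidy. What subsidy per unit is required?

At a seller price of 102, quantity supplied is -353 + 8·102 = 463.
Buyers absorb 463 only when they pay Pb with 1103 − 8·Pb = 463, i.e. Pb = 80.
s = Ps − Pb = 102 − 80 = 22.

Required subsidy s = €22 per unit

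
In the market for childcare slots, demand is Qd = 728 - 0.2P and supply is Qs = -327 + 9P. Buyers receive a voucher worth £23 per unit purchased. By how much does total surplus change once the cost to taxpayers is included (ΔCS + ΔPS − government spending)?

Pre-subsidy: 728 - 0.2P = -327 + 9P gives P* = 5275/46, Q* = 32433/46.
With the rebate, buyers effectively pay Pb = Ps − 23, where Ps is the price sellers receive.
Demand in terms of Ps becomes Qd = 728 − 0.2(Ps − 23) = 732.6 - 0.2Ps. Setting this equal to supply: 732.6 - 0.2Ps = -327 + 9Ps, so Ps = 2649/23.
Buyers pay Pb = 2649/23 − 23 = 2120/23; Q' = -327 + 9·(2649/23) = 16320/23.
ΔCS = ½(32433/46 + 16320/23)(5275/46 − 2120/23) = 2928285/184; ΔPS = ½(32433/46 + 16320/23)(2649/23 − 5275/46) = 65073/184.
Government spending = 23 × 16320/23 = 16320.
Net change = 2928285/184 + 65073/184 − 16320 = -51.75. The loss equals the DWL triangle ½·23·4.5.

Net change in total surplus = -£51.75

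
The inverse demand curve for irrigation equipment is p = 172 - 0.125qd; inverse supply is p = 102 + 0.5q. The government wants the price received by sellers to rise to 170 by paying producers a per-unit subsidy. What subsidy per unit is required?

At a seller price of 170, quantity supplied is -204 + 2·170 = 136.
Buyers absorb 136 only when they pay pb = 172 − 0.125·136 = 155.
s = ps − pb = 170 − 155 = 15.

Required subsidy s = 15 per unit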